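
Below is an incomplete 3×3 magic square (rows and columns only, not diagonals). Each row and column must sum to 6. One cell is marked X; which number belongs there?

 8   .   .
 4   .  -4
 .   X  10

2

The remaining cell in row 2 is (2,2) = 6 − 0 = 6.
The remaining cell in column 1 is (3,1) = 6 − 12 = -6.
Column 3 must total 6; the given cells sum to 6, so (1,3) = 0.
Row 1 needs 6; the known cells sum to 8, so (1,2) = -2.
The remaining cell in row 3 is (3,2) = 6 − 4 = 2.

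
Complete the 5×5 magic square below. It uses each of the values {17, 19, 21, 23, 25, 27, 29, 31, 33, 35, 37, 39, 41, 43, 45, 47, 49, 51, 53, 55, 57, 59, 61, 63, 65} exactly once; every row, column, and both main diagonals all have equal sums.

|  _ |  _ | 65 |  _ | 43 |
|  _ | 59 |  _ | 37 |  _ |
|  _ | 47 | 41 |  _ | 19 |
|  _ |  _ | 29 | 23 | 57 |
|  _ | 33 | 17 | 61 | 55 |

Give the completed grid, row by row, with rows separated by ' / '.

27 21 65 49 43 / 25 59 53 37 31 / 63 47 41 35 19 / 51 45 29 23 57 / 39 33 17 61 55

The 25 entries sum to 1025, so each line sums to 1025/5 = 205.
Row 5: 33 + 17 + 61 + 55 + ? = 205, so (5,1) = 39.
Using column 3: 65 + 41 + 29 + 17 + ? → (2,3) = 205 − 152 = 53.
Column 5: 43 + 19 + 57 + 55 + ? = 205, so (2,5) = 31.
Main diagonal must total 205; the given cells sum to 178, so (1,1) = 27.
Anti-diagonal: 43 + 37 + 41 + 39 + ? = 205, so (4,2) = 45.
The remaining cell in row 2 is (2,1) = 205 − 180 = 25.
Row 4 must total 205; the given cells sum to 154, so (4,1) = 51.
The remaining cell in column 1 is (3,1) = 205 − 142 = 63.
From column 2, 205 − (59 + 47 + 45 + 33) gives (1,2) = 21.
The remaining cell in row 1 is (1,4) = 205 − 156 = 49.
Row 3 must total 205; the given cells sum to 170, so (3,4) = 35.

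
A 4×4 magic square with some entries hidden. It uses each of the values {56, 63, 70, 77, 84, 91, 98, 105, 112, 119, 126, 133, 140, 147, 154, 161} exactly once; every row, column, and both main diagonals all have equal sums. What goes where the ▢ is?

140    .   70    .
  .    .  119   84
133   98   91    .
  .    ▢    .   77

The 16 entries sum to 1736, so each line sums to 1736/4 = 434.
The remaining cell in row 3 is (3,4) = 434 − 322 = 112.
Column 3 must total 434; the given cells sum to 280, so (4,3) = 154.
From column 4, 434 − (84 + 112 + 77) gives (1,4) = 161.
Main diagonal must total 434; the given cells sum to 308, so (2,2) = 126.
Anti-diagonal needs 434; the known cells sum to 378, so (4,1) = 56.
Row 1 needs 434; the known cells sum to 371, so (1,2) = 63.
Row 2 must total 434; the given cells sum to 329, so (2,1) = 105.
Row 4 must total 434; the given cells sum to 287, so (4,2) = 147.

147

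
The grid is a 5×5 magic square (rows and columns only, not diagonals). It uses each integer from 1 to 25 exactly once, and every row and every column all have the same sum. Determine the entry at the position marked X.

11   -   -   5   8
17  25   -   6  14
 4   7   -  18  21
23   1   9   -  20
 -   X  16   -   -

The entries are 1 through 25, which sum to 325, so each line sums to 325/5 = 65.
Using row 2: 17 + 25 + 6 + 14 + ? → (2,3) = 65 − 62 = 3.
Row 3 must total 65; the given cells sum to 50, so (3,3) = 15.
From row 4, 65 − (23 + 1 + 9 + 20) gives (4,4) = 12.
Using column 1: 11 + 17 + 4 + 23 + ? → (5,1) = 65 − 55 = 10.
The remaining cell in column 3 is (1,3) = 65 − 43 = 22.
From column 4, 65 − (5 + 6 + 18 + 12) gives (5,4) = 24.
Using column 5: 8 + 14 + 21 + 20 + ? → (5,5) = 65 − 63 = 2.
Using row 1: 11 + 22 + 5 + 8 + ? → (1,2) = 65 − 46 = 19.
The remaining cell in row 5 is (5,2) = 65 − 52 = 13.

13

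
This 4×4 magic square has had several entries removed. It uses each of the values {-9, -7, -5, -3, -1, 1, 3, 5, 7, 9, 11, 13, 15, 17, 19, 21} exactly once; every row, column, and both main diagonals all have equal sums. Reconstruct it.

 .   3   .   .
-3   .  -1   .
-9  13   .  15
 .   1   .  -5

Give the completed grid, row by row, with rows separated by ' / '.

The 16 entries sum to 96, so each line sums to 96/4 = 24.
Row 3: -9 + 13 + 15 + ? = 24, so (3,3) = 5.
Column 2 must total 24; the given cells sum to 17, so (2,2) = 7.
From main diagonal, 24 − (7 + 5 + (-5)) gives (1,1) = 17.
The remaining cell in row 2 is (2,4) = 24 − 3 = 21.
Column 1 needs 24; the known cells sum to 5, so (4,1) = 19.
From column 4, 24 − (21 + 15 + (-5)) gives (1,4) = -7.
From row 1, 24 − (17 + 3 + (-7)) gives (1,3) = 11.
The remaining cell in row 4 is (4,3) = 24 − 15 = 9.

17 3 11 -7 / -3 7 -1 21 / -9 13 5 15 / 19 1 9 -5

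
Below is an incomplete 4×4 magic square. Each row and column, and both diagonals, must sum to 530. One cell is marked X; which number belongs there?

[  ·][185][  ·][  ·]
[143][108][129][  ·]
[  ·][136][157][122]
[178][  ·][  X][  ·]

Using row 2: 143 + 108 + 129 + ? → (2,4) = 530 − 380 = 150.
Using row 3: 136 + 157 + 122 + ? → (3,1) = 530 − 415 = 115.
Column 1: 143 + 115 + 178 + ? = 530, so (1,1) = 94.
Column 2: 185 + 108 + 136 + ? = 530, so (4,2) = 101.
The remaining cell in main diagonal is (4,4) = 530 − 359 = 171.
Anti-diagonal: 129 + 136 + 178 + ? = 530, so (1,4) = 87.
Row 1: 94 + 185 + 87 + ? = 530, so (1,3) = 164.
The remaining cell in row 4 is (4,3) = 530 − 450 = 80.

80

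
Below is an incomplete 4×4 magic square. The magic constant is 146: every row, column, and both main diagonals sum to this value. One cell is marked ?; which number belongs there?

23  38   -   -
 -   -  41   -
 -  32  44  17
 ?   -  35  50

From row 3, 146 − (32 + 44 + 17) gives (3,1) = 53.
From column 3, 146 − (41 + 44 + 35) gives (1,3) = 26.
The remaining cell in main diagonal is (2,2) = 146 − 117 = 29.
Row 1: 23 + 38 + 26 + ? = 146, so (1,4) = 59.
Column 2 needs 146; the known cells sum to 99, so (4,2) = 47.
Column 4: 59 + 17 + 50 + ? = 146, so (2,4) = 20.
Using anti-diagonal: 59 + 41 + 32 + ? → (4,1) = 146 − 132 = 14.

14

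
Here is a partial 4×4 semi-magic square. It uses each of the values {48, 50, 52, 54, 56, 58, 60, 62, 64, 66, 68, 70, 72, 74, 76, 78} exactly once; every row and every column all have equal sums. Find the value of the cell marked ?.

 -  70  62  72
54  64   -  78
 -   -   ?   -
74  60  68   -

66

The 16 entries sum to 1008, so each line sums to 1008/4 = 252.
Using row 1: 70 + 62 + 72 + ? → (1,1) = 252 − 204 = 48.
From row 2, 252 − (54 + 64 + 78) gives (2,3) = 56.
Row 4 must total 252; the given cells sum to 202, so (4,4) = 50.
The remaining cell in column 1 is (3,1) = 252 − 176 = 76.
Column 2 needs 252; the known cells sum to 194, so (3,2) = 58.
From column 3, 252 − (62 + 56 + 68) gives (3,3) = 66.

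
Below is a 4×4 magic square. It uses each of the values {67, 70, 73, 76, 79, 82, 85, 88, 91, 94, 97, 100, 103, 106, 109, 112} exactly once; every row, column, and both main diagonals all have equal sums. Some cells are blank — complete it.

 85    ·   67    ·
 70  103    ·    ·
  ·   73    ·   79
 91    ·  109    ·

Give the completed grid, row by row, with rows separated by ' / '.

85 100 67 106 / 70 103 88 97 / 112 73 94 79 / 91 82 109 76

The 16 entries sum to 1432, so each line sums to 1432/4 = 358.
The remaining cell in column 1 is (3,1) = 358 − 246 = 112.
Row 3 must total 358; the given cells sum to 264, so (3,3) = 94.
Column 3 needs 358; the known cells sum to 270, so (2,3) = 88.
Using main diagonal: 85 + 103 + 94 + ? → (4,4) = 358 − 282 = 76.
Using anti-diagonal: 88 + 73 + 91 + ? → (1,4) = 358 − 252 = 106.
Using row 1: 85 + 67 + 106 + ? → (1,2) = 358 − 258 = 100.
The remaining cell in row 2 is (2,4) = 358 − 261 = 97.
Row 4 must total 358; the given cells sum to 276, so (4,2) = 82.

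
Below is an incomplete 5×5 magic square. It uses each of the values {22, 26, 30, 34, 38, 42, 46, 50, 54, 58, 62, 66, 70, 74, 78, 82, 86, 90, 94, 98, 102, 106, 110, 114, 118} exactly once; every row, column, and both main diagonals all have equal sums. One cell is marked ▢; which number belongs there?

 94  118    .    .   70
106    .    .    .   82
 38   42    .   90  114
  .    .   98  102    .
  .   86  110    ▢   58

The 25 entries sum to 1750, so each line sums to 1750/5 = 350.
The remaining cell in row 3 is (3,3) = 350 − 284 = 66.
The remaining cell in column 5 is (4,5) = 350 − 324 = 26.
Using main diagonal: 94 + 66 + 102 + 58 + ? → (2,2) = 350 − 320 = 30.
Column 2 needs 350; the known cells sum to 276, so (4,2) = 74.
From row 4, 350 − (74 + 98 + 102 + 26) gives (4,1) = 50.
Column 1: 94 + 106 + 38 + 50 + ? = 350, so (5,1) = 62.
Anti-diagonal needs 350; the known cells sum to 272, so (2,4) = 78.
The remaining cell in row 2 is (2,3) = 350 − 296 = 54.
Using row 5: 62 + 86 + 110 + 58 + ? → (5,4) = 350 − 316 = 34.

34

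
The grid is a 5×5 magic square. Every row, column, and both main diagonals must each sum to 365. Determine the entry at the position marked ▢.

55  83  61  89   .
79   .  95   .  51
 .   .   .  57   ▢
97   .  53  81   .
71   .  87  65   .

Row 1 needs 365; the known cells sum to 288, so (1,5) = 77.
Using column 1: 55 + 79 + 97 + 71 + ? → (3,1) = 365 − 302 = 63.
Column 3: 61 + 95 + 53 + 87 + ? = 365, so (3,3) = 69.
Column 4 must total 365; the given cells sum to 292, so (2,4) = 73.
Anti-diagonal needs 365; the known cells sum to 290, so (4,2) = 75.
From row 2, 365 − (79 + 95 + 73 + 51) gives (2,2) = 67.
Row 4: 97 + 75 + 53 + 81 + ? = 365, so (4,5) = 59.
The remaining cell in main diagonal is (5,5) = 365 − 272 = 93.
Using row 5: 71 + 87 + 65 + 93 + ? → (5,2) = 365 − 316 = 49.
Column 2 needs 365; the known cells sum to 274, so (3,2) = 91.
Using column 5: 77 + 51 + 59 + 93 + ? → (3,5) = 365 − 280 = 85.

85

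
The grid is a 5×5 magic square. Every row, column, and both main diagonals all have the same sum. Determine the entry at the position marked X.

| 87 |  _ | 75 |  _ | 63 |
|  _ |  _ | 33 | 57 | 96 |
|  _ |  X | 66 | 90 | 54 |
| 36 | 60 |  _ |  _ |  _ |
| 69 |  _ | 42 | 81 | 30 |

Anti-diagonal is complete and sums to 315; that is the magic constant.
Row 5 must total 315; the given cells sum to 222, so (5,2) = 93.
The remaining cell in column 3 is (4,3) = 315 − 216 = 99.
Column 5 needs 315; the known cells sum to 243, so (4,5) = 72.
The remaining cell in row 4 is (4,4) = 315 − 267 = 48.
Column 4 needs 315; the known cells sum to 276, so (1,4) = 39.
Main diagonal: 87 + 66 + 48 + 30 + ? = 315, so (2,2) = 84.
Row 1: 87 + 75 + 39 + 63 + ? = 315, so (1,2) = 51.
From row 2, 315 − (84 + 33 + 57 + 96) gives (2,1) = 45.
Column 1 must total 315; the given cells sum to 237, so (3,1) = 78.
Column 2: 51 + 84 + 60 + 93 + ? = 315, so (3,2) = 27.

27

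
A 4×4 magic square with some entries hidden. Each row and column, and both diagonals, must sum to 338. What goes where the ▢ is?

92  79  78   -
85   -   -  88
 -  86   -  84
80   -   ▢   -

90

Row 1 needs 338; the known cells sum to 249, so (1,4) = 89.
Column 1 must total 338; the given cells sum to 257, so (3,1) = 81.
Using column 4: 89 + 88 + 84 + ? → (4,4) = 338 − 261 = 77.
From anti-diagonal, 338 − (89 + 86 + 80) gives (2,3) = 83.
From row 2, 338 − (85 + 83 + 88) gives (2,2) = 82.
Row 3: 81 + 86 + 84 + ? = 338, so (3,3) = 87.
Column 2 must total 338; the given cells sum to 247, so (4,2) = 91.
Using column 3: 78 + 83 + 87 + ? → (4,3) = 338 − 248 = 90.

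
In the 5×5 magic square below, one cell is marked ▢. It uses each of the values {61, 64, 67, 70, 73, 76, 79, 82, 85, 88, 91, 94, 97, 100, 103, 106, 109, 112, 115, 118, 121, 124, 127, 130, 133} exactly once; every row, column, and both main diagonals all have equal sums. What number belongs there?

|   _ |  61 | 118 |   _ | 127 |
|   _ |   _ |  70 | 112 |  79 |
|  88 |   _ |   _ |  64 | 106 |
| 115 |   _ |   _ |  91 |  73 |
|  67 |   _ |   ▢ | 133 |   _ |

76

The 25 entries sum to 2425, so each line sums to 2425/5 = 485.
The remaining cell in column 4 is (1,4) = 485 − 400 = 85.
Column 5: 127 + 79 + 106 + 73 + ? = 485, so (5,5) = 100.
The remaining cell in row 1 is (1,1) = 485 − 391 = 94.
Column 1: 94 + 88 + 115 + 67 + ? = 485, so (2,1) = 121.
From row 2, 485 − (121 + 70 + 112 + 79) gives (2,2) = 103.
From main diagonal, 485 − (94 + 103 + 91 + 100) gives (3,3) = 97.
Anti-diagonal must total 485; the given cells sum to 403, so (4,2) = 82.
Row 3: 88 + 97 + 64 + 106 + ? = 485, so (3,2) = 130.
Row 4: 115 + 82 + 91 + 73 + ? = 485, so (4,3) = 124.
Column 2 must total 485; the given cells sum to 376, so (5,2) = 109.
Using column 3: 118 + 70 + 97 + 124 + ? → (5,3) = 485 − 409 = 76.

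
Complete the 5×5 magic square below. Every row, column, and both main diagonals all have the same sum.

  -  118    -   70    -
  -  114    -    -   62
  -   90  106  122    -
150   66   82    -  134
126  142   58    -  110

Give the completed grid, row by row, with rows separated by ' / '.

Column 2 is already complete: 118 + 114 + 90 + 66 + 142 = 530, so that is the magic constant.
Row 4 needs 530; the known cells sum to 432, so (4,4) = 98.
From row 5, 530 − (126 + 142 + 58 + 110) gives (5,4) = 94.
Column 4: 70 + 122 + 98 + 94 + ? = 530, so (2,4) = 146.
Using main diagonal: 114 + 106 + 98 + 110 + ? → (1,1) = 530 − 428 = 102.
Anti-diagonal must total 530; the given cells sum to 444, so (1,5) = 86.
The remaining cell in row 1 is (1,3) = 530 − 376 = 154.
Column 3 must total 530; the given cells sum to 400, so (2,3) = 130.
The remaining cell in column 5 is (3,5) = 530 − 392 = 138.
Row 2 must total 530; the given cells sum to 452, so (2,1) = 78.
From row 3, 530 − (90 + 106 + 122 + 138) gives (3,1) = 74.

102 118 154 70 86 / 78 114 130 146 62 / 74 90 106 122 138 / 150 66 82 98 134 / 126 142 58 94 110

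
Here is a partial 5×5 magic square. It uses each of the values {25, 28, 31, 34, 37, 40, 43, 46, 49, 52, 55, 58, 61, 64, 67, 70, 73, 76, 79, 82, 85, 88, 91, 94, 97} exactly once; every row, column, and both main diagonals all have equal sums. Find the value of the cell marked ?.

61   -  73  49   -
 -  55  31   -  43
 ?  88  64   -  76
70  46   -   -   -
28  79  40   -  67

52

The 25 entries sum to 1525, so each line sums to 1525/5 = 305.
Using row 5: 28 + 79 + 40 + 67 + ? → (5,4) = 305 − 214 = 91.
The remaining cell in column 2 is (1,2) = 305 − 268 = 37.
Using column 3: 73 + 31 + 64 + 40 + ? → (4,3) = 305 − 208 = 97.
Main diagonal: 61 + 55 + 64 + 67 + ? = 305, so (4,4) = 58.
The remaining cell in row 1 is (1,5) = 305 − 220 = 85.
From row 4, 305 − (70 + 46 + 97 + 58) gives (4,5) = 34.
Anti-diagonal needs 305; the known cells sum to 223, so (2,4) = 82.
Using row 2: 55 + 31 + 82 + 43 + ? → (2,1) = 305 − 211 = 94.
Column 1: 61 + 94 + 70 + 28 + ? = 305, so (3,1) = 52.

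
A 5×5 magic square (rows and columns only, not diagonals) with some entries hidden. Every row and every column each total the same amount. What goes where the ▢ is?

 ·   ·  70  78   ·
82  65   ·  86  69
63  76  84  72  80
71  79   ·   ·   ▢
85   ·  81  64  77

Row 3 is complete and sums to 375; that is the magic constant.
From row 2, 375 − (82 + 65 + 86 + 69) gives (2,3) = 73.
Using row 5: 85 + 81 + 64 + 77 + ? → (5,2) = 375 − 307 = 68.
Using column 1: 82 + 63 + 71 + 85 + ? → (1,1) = 375 − 301 = 74.
Column 2 needs 375; the known cells sum to 288, so (1,2) = 87.
Column 3: 70 + 73 + 84 + 81 + ? = 375, so (4,3) = 67.
Column 4 must total 375; the given cells sum to 300, so (4,4) = 75.
Row 1: 74 + 87 + 70 + 78 + ? = 375, so (1,5) = 66.
Row 4: 71 + 79 + 67 + 75 + ? = 375, so (4,5) = 83.

83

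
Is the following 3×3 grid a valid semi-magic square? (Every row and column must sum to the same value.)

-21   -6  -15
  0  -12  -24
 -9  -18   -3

Row 1: -21 + (-6) + (-15) = -42.
Row 2: 0 + (-12) + (-24) = -36.
Row 3: -9 + (-18) + (-3) = -30.
Column 1: -21 + 0 + (-9) = -30.
Column 2: -6 + (-12) + (-18) = -36.
Column 3: -15 + (-24) + (-3) = -42.

No — column 3 sums to -42 but row 3 sums to -30.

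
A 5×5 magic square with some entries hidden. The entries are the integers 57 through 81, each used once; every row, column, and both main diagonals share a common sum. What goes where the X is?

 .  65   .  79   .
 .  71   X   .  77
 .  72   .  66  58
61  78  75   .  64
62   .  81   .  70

The entries are 57 through 81, which sum to 1725, so each line sums to 1725/5 = 345.
Row 4: 61 + 78 + 75 + 64 + ? = 345, so (4,4) = 67.
Using column 2: 65 + 71 + 72 + 78 + ? → (5,2) = 345 − 286 = 59.
From column 5, 345 − (77 + 58 + 64 + 70) gives (1,5) = 76.
Row 5 must total 345; the given cells sum to 272, so (5,4) = 73.
Using column 4: 79 + 66 + 67 + 73 + ? → (2,4) = 345 − 285 = 60.
From anti-diagonal, 345 − (76 + 60 + 78 + 62) gives (3,3) = 69.
Row 3: 72 + 69 + 66 + 58 + ? = 345, so (3,1) = 80.
Main diagonal: 71 + 69 + 67 + 70 + ? = 345, so (1,1) = 68.
Using row 1: 68 + 65 + 79 + 76 + ? → (1,3) = 345 − 288 = 57.
Column 1 must total 345; the given cells sum to 271, so (2,1) = 74.
From column 3, 345 − (57 + 69 + 75 + 81) gives (2,3) = 63.

63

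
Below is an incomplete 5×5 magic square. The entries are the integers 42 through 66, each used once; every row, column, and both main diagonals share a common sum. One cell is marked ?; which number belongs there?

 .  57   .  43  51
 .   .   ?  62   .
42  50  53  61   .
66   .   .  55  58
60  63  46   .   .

59

The entries are 42 through 66, which sum to 1350, so each line sums to 1350/5 = 270.
From row 3, 270 − (42 + 50 + 53 + 61) gives (3,5) = 64.
Column 4: 43 + 62 + 61 + 55 + ? = 270, so (5,4) = 49.
Anti-diagonal needs 270; the known cells sum to 226, so (4,2) = 44.
Using row 4: 66 + 44 + 55 + 58 + ? → (4,3) = 270 − 223 = 47.
The remaining cell in row 5 is (5,5) = 270 − 218 = 52.
The remaining cell in column 2 is (2,2) = 270 − 214 = 56.
The remaining cell in column 5 is (2,5) = 270 − 225 = 45.
Main diagonal needs 270; the known cells sum to 216, so (1,1) = 54.
Row 1 needs 270; the known cells sum to 205, so (1,3) = 65.
Using column 1: 54 + 42 + 66 + 60 + ? → (2,1) = 270 − 222 = 48.
From column 3, 270 − (65 + 53 + 47 + 46) gives (2,3) = 59.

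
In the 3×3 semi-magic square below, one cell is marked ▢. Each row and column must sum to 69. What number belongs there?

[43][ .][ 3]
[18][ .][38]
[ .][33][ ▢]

From row 1, 69 − (43 + 3) gives (1,2) = 23.
The remaining cell in row 2 is (2,2) = 69 − 56 = 13.
Column 1: 43 + 18 + ? = 69, so (3,1) = 8.
Column 3 must total 69; the given cells sum to 41, so (3,3) = 28.

28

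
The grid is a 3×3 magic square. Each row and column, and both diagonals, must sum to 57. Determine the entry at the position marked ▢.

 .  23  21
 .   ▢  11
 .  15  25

19

Row 1 must total 57; the given cells sum to 44, so (1,1) = 13.
Row 3: 15 + 25 + ? = 57, so (3,1) = 17.
Column 1: 13 + 17 + ? = 57, so (2,1) = 27.
Column 2 must total 57; the given cells sum to 38, so (2,2) = 19.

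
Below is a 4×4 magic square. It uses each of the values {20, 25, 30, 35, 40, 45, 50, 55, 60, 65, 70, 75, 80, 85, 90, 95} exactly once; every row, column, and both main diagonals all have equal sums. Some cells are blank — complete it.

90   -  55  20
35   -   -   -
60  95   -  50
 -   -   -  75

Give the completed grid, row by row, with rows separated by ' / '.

The 16 entries sum to 920, so each line sums to 920/4 = 230.
Row 1 must total 230; the given cells sum to 165, so (1,2) = 65.
The remaining cell in row 3 is (3,3) = 230 − 205 = 25.
Column 1 must total 230; the given cells sum to 185, so (4,1) = 45.
Column 4 needs 230; the known cells sum to 145, so (2,4) = 85.
Using main diagonal: 90 + 25 + 75 + ? → (2,2) = 230 − 190 = 40.
The remaining cell in anti-diagonal is (2,3) = 230 − 160 = 70.
Using column 2: 65 + 40 + 95 + ? → (4,2) = 230 − 200 = 30.
Using column 3: 55 + 70 + 25 + ? → (4,3) = 230 − 150 = 80.

90 65 55 20 / 35 40 70 85 / 60 95 25 50 / 45 30 80 75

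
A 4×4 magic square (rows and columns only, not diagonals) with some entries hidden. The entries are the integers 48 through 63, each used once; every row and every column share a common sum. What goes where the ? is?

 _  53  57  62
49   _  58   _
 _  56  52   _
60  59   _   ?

The entries are 48 through 63, which sum to 888, so each line sums to 888/4 = 222.
Row 1 must total 222; the given cells sum to 172, so (1,1) = 50.
The remaining cell in column 1 is (3,1) = 222 − 159 = 63.
From column 2, 222 − (53 + 56 + 59) gives (2,2) = 54.
Column 3 needs 222; the known cells sum to 167, so (4,3) = 55.
Row 2 needs 222; the known cells sum to 161, so (2,4) = 61.
Row 3: 63 + 56 + 52 + ? = 222, so (3,4) = 51.
Row 4 needs 222; the known cells sum to 174, so (4,4) = 48.

48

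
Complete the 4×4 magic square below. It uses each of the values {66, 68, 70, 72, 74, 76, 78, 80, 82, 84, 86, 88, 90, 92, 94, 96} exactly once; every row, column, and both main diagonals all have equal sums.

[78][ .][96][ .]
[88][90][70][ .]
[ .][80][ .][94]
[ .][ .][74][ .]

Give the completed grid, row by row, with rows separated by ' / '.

78 68 96 82 / 88 90 70 76 / 66 80 84 94 / 92 86 74 72

The 16 entries sum to 1296, so each line sums to 1296/4 = 324.
The remaining cell in row 2 is (2,4) = 324 − 248 = 76.
Column 3: 96 + 70 + 74 + ? = 324, so (3,3) = 84.
The remaining cell in main diagonal is (4,4) = 324 − 252 = 72.
The remaining cell in row 3 is (3,1) = 324 − 258 = 66.
Using column 1: 78 + 88 + 66 + ? → (4,1) = 324 − 232 = 92.
From column 4, 324 − (76 + 94 + 72) gives (1,4) = 82.
Row 1: 78 + 96 + 82 + ? = 324, so (1,2) = 68.
The remaining cell in row 4 is (4,2) = 324 − 238 = 86.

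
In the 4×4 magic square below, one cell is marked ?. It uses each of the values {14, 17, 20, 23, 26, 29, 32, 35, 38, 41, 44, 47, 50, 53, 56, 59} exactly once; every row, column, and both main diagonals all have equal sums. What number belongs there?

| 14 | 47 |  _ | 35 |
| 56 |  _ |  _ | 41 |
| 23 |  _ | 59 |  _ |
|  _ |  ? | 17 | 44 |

The 16 entries sum to 584, so each line sums to 584/4 = 146.
Row 1: 14 + 47 + 35 + ? = 146, so (1,3) = 50.
Column 1: 14 + 56 + 23 + ? = 146, so (4,1) = 53.
The remaining cell in column 3 is (2,3) = 146 − 126 = 20.
From column 4, 146 − (35 + 41 + 44) gives (3,4) = 26.
Main diagonal: 14 + 59 + 44 + ? = 146, so (2,2) = 29.
Anti-diagonal: 35 + 20 + 53 + ? = 146, so (3,2) = 38.
Row 4: 53 + 17 + 44 + ? = 146, so (4,2) = 32.

32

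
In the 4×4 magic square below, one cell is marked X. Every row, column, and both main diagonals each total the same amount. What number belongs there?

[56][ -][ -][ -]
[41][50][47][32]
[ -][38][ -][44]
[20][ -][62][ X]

29

Row 2 is complete and sums to 170; that is the magic constant.
From column 1, 170 − (56 + 41 + 20) gives (3,1) = 53.
From anti-diagonal, 170 − (47 + 38 + 20) gives (1,4) = 65.
Row 3 needs 170; the known cells sum to 135, so (3,3) = 35.
Column 3 must total 170; the given cells sum to 144, so (1,3) = 26.
Column 4 needs 170; the known cells sum to 141, so (4,4) = 29.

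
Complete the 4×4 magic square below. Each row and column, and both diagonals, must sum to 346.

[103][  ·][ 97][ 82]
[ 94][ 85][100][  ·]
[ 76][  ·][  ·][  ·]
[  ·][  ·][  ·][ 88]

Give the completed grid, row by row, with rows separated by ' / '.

103 64 97 82 / 94 85 100 67 / 76 91 70 109 / 73 106 79 88

Row 1 must total 346; the given cells sum to 282, so (1,2) = 64.
Row 2 must total 346; the given cells sum to 279, so (2,4) = 67.
The remaining cell in column 1 is (4,1) = 346 − 273 = 73.
Column 4: 82 + 67 + 88 + ? = 346, so (3,4) = 109.
The remaining cell in main diagonal is (3,3) = 346 − 276 = 70.
Anti-diagonal: 82 + 100 + 73 + ? = 346, so (3,2) = 91.
Column 2 must total 346; the given cells sum to 240, so (4,2) = 106.
From column 3, 346 − (97 + 100 + 70) gives (4,3) = 79.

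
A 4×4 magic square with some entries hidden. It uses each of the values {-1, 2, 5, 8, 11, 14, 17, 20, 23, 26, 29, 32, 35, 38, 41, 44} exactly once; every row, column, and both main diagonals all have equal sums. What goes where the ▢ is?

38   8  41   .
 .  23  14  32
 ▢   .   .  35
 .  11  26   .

The 16 entries sum to 344, so each line sums to 344/4 = 86.
Row 1 needs 86; the known cells sum to 87, so (1,4) = -1.
Row 2 needs 86; the known cells sum to 69, so (2,1) = 17.
Column 2 needs 86; the known cells sum to 42, so (3,2) = 44.
The remaining cell in column 3 is (3,3) = 86 − 81 = 5.
Column 4: -1 + 32 + 35 + ? = 86, so (4,4) = 20.
Anti-diagonal needs 86; the known cells sum to 57, so (4,1) = 29.
From row 3, 86 − (44 + 5 + 35) gives (3,1) = 2.

2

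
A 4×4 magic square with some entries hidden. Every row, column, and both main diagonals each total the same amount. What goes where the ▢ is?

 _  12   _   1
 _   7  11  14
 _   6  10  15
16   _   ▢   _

5

Anti-diagonal is complete and sums to 34; that is the magic constant.
Row 2: 7 + 11 + 14 + ? = 34, so (2,1) = 2.
From row 3, 34 − (6 + 10 + 15) gives (3,1) = 3.
Column 1: 2 + 3 + 16 + ? = 34, so (1,1) = 13.
From column 2, 34 − (12 + 7 + 6) gives (4,2) = 9.
Column 4: 1 + 14 + 15 + ? = 34, so (4,4) = 4.
The remaining cell in row 1 is (1,3) = 34 − 26 = 8.
Using row 4: 16 + 9 + 4 + ? → (4,3) = 34 − 29 = 5.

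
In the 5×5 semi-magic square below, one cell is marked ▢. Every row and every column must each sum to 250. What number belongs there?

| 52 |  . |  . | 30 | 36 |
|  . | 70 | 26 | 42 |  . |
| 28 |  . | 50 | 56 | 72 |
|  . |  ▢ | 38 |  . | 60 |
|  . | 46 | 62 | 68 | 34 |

32

Row 3: 28 + 50 + 56 + 72 + ? = 250, so (3,2) = 44.
Row 5 needs 250; the known cells sum to 210, so (5,1) = 40.
From column 3, 250 − (26 + 50 + 38 + 62) gives (1,3) = 74.
From column 4, 250 − (30 + 42 + 56 + 68) gives (4,4) = 54.
Column 5: 36 + 72 + 60 + 34 + ? = 250, so (2,5) = 48.
Using row 1: 52 + 74 + 30 + 36 + ? → (1,2) = 250 − 192 = 58.
Row 2 needs 250; the known cells sum to 186, so (2,1) = 64.
Column 1: 52 + 64 + 28 + 40 + ? = 250, so (4,1) = 66.
Column 2 needs 250; the known cells sum to 218, so (4,2) = 32.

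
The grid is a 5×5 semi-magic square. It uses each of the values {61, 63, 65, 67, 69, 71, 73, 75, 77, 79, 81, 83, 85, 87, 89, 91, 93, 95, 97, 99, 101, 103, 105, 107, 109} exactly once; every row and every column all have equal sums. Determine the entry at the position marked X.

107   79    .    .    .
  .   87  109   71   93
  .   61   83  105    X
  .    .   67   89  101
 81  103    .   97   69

77

The 25 entries sum to 2125, so each line sums to 2125/5 = 425.
Row 2 must total 425; the given cells sum to 360, so (2,1) = 65.
From row 5, 425 − (81 + 103 + 97 + 69) gives (5,3) = 75.
Column 2: 79 + 87 + 61 + 103 + ? = 425, so (4,2) = 95.
Using column 3: 109 + 83 + 67 + 75 + ? → (1,3) = 425 − 334 = 91.
From column 4, 425 − (71 + 105 + 89 + 97) gives (1,4) = 63.
Row 1 must total 425; the given cells sum to 340, so (1,5) = 85.
Row 4 needs 425; the known cells sum to 352, so (4,1) = 73.
Using column 1: 107 + 65 + 73 + 81 + ? → (3,1) = 425 − 326 = 99.
Column 5 must total 425; the given cells sum to 348, so (3,5) = 77.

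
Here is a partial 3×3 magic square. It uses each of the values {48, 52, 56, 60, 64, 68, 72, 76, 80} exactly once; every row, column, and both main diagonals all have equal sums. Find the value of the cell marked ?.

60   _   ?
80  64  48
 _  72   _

76

The 9 entries sum to 576, so each line sums to 576/3 = 192.
From column 1, 192 − (60 + 80) gives (3,1) = 52.
Column 2 needs 192; the known cells sum to 136, so (1,2) = 56.
Using main diagonal: 60 + 64 + ? → (3,3) = 192 − 124 = 68.
Anti-diagonal needs 192; the known cells sum to 116, so (1,3) = 76.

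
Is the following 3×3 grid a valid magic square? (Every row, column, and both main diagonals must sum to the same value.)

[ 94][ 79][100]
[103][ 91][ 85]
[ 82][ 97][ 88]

Row 1: 94 + 79 + 100 = 273.
Row 2: 103 + 91 + 85 = 279.
Row 3: 82 + 97 + 88 = 267.
Column 1: 94 + 103 + 82 = 279.
Column 2: 79 + 91 + 97 = 267.
Column 3: 100 + 85 + 88 = 273.
Main diagonal: 94 + 91 + 88 = 273.
Anti-diagonal: 100 + 91 + 82 = 273.

No — column 1 sums to 279 but main diagonal sums to 273.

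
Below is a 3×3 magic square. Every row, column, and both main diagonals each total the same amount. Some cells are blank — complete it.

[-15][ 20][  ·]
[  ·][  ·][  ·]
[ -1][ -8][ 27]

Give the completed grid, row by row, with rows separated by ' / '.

Row 3 is already complete: -1 + -8 + 27 = 18, so that is the magic constant.
Row 1 must total 18; the given cells sum to 5, so (1,3) = 13.
Using column 1: -15 + (-1) + ? → (2,1) = 18 − (-16) = 34.
Column 2: 20 + (-8) + ? = 18, so (2,2) = 6.
Column 3 needs 18; the known cells sum to 40, so (2,3) = -22.

-15 20 13 / 34 6 -22 / -1 -8 27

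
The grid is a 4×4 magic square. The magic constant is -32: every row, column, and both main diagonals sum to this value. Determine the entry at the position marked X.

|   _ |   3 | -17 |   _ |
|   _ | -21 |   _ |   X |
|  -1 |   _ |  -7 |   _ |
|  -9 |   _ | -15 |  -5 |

5

Using row 4: -9 + (-15) + (-5) + ? → (4,2) = -32 − (-29) = -3.
From column 2, -32 − (3 + (-21) + (-3)) gives (3,2) = -11.
Column 3 needs -32; the known cells sum to -39, so (2,3) = 7.
Using main diagonal: -21 + (-7) + (-5) + ? → (1,1) = -32 − (-33) = 1.
Anti-diagonal: 7 + (-11) + (-9) + ? = -32, so (1,4) = -19.
Using row 3: -1 + (-11) + (-7) + ? → (3,4) = -32 − (-19) = -13.
Column 1 needs -32; the known cells sum to -9, so (2,1) = -23.
Column 4 must total -32; the given cells sum to -37, so (2,4) = 5.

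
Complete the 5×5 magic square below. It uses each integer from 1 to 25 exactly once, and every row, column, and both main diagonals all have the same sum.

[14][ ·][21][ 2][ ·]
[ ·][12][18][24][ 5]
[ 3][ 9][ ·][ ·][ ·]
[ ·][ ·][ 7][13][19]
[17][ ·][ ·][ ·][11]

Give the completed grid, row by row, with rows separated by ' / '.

The entries are 1 through 25, which sum to 325, so each line sums to 325/5 = 65.
Row 2 needs 65; the known cells sum to 59, so (2,1) = 6.
From column 1, 65 − (14 + 6 + 3 + 17) gives (4,1) = 25.
Main diagonal: 14 + 12 + 13 + 11 + ? = 65, so (3,3) = 15.
From row 4, 65 − (25 + 7 + 13 + 19) gives (4,2) = 1.
The remaining cell in column 3 is (5,3) = 65 − 61 = 4.
Anti-diagonal needs 65; the known cells sum to 57, so (1,5) = 8.
Row 1: 14 + 21 + 2 + 8 + ? = 65, so (1,2) = 20.
Column 2: 20 + 12 + 9 + 1 + ? = 65, so (5,2) = 23.
Column 5 must total 65; the given cells sum to 43, so (3,5) = 22.
Row 3: 3 + 9 + 15 + 22 + ? = 65, so (3,4) = 16.
Row 5 needs 65; the known cells sum to 55, so (5,4) = 10.

14 20 21 2 8 / 6 12 18 24 5 / 3 9 15 16 22 / 25 1 7 13 19 / 17 23 4 10 11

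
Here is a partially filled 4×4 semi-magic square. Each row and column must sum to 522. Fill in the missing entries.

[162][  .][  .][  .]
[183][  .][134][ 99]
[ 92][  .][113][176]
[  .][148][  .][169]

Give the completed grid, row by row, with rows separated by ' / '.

162 127 155 78 / 183 106 134 99 / 92 141 113 176 / 85 148 120 169

Row 2 must total 522; the given cells sum to 416, so (2,2) = 106.
Row 3 needs 522; the known cells sum to 381, so (3,2) = 141.
Column 1 must total 522; the given cells sum to 437, so (4,1) = 85.
Column 2 must total 522; the given cells sum to 395, so (1,2) = 127.
Column 4: 99 + 176 + 169 + ? = 522, so (1,4) = 78.
From row 1, 522 − (162 + 127 + 78) gives (1,3) = 155.
Row 4 must total 522; the given cells sum to 402, so (4,3) = 120.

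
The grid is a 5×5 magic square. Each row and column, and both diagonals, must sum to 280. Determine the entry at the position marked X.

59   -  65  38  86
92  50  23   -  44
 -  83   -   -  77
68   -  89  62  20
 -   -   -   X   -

Using row 1: 59 + 65 + 38 + 86 + ? → (1,2) = 280 − 248 = 32.
Using row 2: 92 + 50 + 23 + 44 + ? → (2,4) = 280 − 209 = 71.
The remaining cell in row 4 is (4,2) = 280 − 239 = 41.
Column 2: 32 + 50 + 83 + 41 + ? = 280, so (5,2) = 74.
Using column 5: 86 + 44 + 77 + 20 + ? → (5,5) = 280 − 227 = 53.
Main diagonal must total 280; the given cells sum to 224, so (3,3) = 56.
Anti-diagonal needs 280; the known cells sum to 254, so (5,1) = 26.
Column 1 needs 280; the known cells sum to 245, so (3,1) = 35.
From column 3, 280 − (65 + 23 + 56 + 89) gives (5,3) = 47.
The remaining cell in row 3 is (3,4) = 280 − 251 = 29.
Row 5 must total 280; the given cells sum to 200, so (5,4) = 80.

80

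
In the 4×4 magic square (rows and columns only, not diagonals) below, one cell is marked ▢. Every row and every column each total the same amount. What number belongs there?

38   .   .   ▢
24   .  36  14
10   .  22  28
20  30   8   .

16

Column 1 is complete and sums to 92; that is the magic constant.
Row 2: 24 + 36 + 14 + ? = 92, so (2,2) = 18.
Row 3 needs 92; the known cells sum to 60, so (3,2) = 32.
From row 4, 92 − (20 + 30 + 8) gives (4,4) = 34.
Using column 2: 18 + 32 + 30 + ? → (1,2) = 92 − 80 = 12.
Column 3: 36 + 22 + 8 + ? = 92, so (1,3) = 26.
From column 4, 92 − (14 + 28 + 34) gives (1,4) = 16.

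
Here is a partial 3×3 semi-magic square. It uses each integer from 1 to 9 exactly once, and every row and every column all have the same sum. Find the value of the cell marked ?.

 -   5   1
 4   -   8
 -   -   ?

6

The entries are 1 through 9, which sum to 45, so each line sums to 45/3 = 15.
The remaining cell in row 1 is (1,1) = 15 − 6 = 9.
Row 2: 4 + 8 + ? = 15, so (2,2) = 3.
Column 1: 9 + 4 + ? = 15, so (3,1) = 2.
Column 2 needs 15; the known cells sum to 8, so (3,2) = 7.
Column 3: 1 + 8 + ? = 15, so (3,3) = 6.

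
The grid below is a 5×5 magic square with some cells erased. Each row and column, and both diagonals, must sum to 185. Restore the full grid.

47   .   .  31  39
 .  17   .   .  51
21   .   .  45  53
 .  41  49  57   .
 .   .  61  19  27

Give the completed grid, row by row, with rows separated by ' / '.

Column 4 needs 185; the known cells sum to 152, so (2,4) = 33.
The remaining cell in column 5 is (4,5) = 185 − 170 = 15.
Main diagonal needs 185; the known cells sum to 148, so (3,3) = 37.
Anti-diagonal must total 185; the given cells sum to 150, so (5,1) = 35.
The remaining cell in row 3 is (3,2) = 185 − 156 = 29.
Row 4 must total 185; the given cells sum to 162, so (4,1) = 23.
Using row 5: 35 + 61 + 19 + 27 + ? → (5,2) = 185 − 142 = 43.
Using column 1: 47 + 21 + 23 + 35 + ? → (2,1) = 185 − 126 = 59.
From column 2, 185 − (17 + 29 + 41 + 43) gives (1,2) = 55.
The remaining cell in row 1 is (1,3) = 185 − 172 = 13.
Row 2: 59 + 17 + 33 + 51 + ? = 185, so (2,3) = 25.

47 55 13 31 39 / 59 17 25 33 51 / 21 29 37 45 53 / 23 41 49 57 15 / 35 43 61 19 27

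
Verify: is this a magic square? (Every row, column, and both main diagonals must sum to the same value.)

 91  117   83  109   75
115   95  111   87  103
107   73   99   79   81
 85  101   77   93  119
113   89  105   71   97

Row 1: 91 + 117 + 83 + 109 + 75 = 475.
Row 2: 115 + 95 + 111 + 87 + 103 = 511.
Row 3: 107 + 73 + 99 + 79 + 81 = 439.
Row 4: 85 + 101 + 77 + 93 + 119 = 475.
Row 5: 113 + 89 + 105 + 71 + 97 = 475.
Column 1: 91 + 115 + 107 + 85 + 113 = 511.
Column 2: 117 + 95 + 73 + 101 + 89 = 475.
Column 3: 83 + 111 + 99 + 77 + 105 = 475.
Column 4: 109 + 87 + 79 + 93 + 71 = 439.
Column 5: 75 + 103 + 81 + 119 + 97 = 475.
Main diagonal: 91 + 95 + 99 + 93 + 97 = 475.
Anti-diagonal: 75 + 87 + 99 + 101 + 113 = 475.

No — row 5 sums to 475 but row 3 sums to 439.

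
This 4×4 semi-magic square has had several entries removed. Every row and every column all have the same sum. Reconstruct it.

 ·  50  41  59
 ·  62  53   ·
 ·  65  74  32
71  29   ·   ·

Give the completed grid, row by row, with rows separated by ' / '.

56 50 41 59 / 44 62 53 47 / 35 65 74 32 / 71 29 38 68

Column 2 is already complete: 50 + 62 + 65 + 29 = 206, so that is the magic constant.
Row 1 needs 206; the known cells sum to 150, so (1,1) = 56.
Row 3: 65 + 74 + 32 + ? = 206, so (3,1) = 35.
Column 1: 56 + 35 + 71 + ? = 206, so (2,1) = 44.
The remaining cell in column 3 is (4,3) = 206 − 168 = 38.
Row 2 must total 206; the given cells sum to 159, so (2,4) = 47.
Row 4 must total 206; the given cells sum to 138, so (4,4) = 68.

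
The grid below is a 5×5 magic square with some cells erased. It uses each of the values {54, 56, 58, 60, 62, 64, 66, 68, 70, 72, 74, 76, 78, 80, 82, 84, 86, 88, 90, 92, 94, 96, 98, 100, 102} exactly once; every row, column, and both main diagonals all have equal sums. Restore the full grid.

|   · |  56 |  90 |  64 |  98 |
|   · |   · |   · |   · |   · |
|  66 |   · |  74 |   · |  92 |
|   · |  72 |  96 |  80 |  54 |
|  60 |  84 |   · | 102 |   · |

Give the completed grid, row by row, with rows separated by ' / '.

82 56 90 64 98 / 94 78 62 86 70 / 66 100 74 58 92 / 88 72 96 80 54 / 60 84 68 102 76

The 25 entries sum to 1950, so each line sums to 1950/5 = 390.
Row 1: 56 + 90 + 64 + 98 + ? = 390, so (1,1) = 82.
Using row 4: 72 + 96 + 80 + 54 + ? → (4,1) = 390 − 302 = 88.
From column 1, 390 − (82 + 66 + 88 + 60) gives (2,1) = 94.
Anti-diagonal needs 390; the known cells sum to 304, so (2,4) = 86.
Column 4 needs 390; the known cells sum to 332, so (3,4) = 58.
The remaining cell in row 3 is (3,2) = 390 − 290 = 100.
The remaining cell in column 2 is (2,2) = 390 − 312 = 78.
Using main diagonal: 82 + 78 + 74 + 80 + ? → (5,5) = 390 − 314 = 76.
Using row 5: 60 + 84 + 102 + 76 + ? → (5,3) = 390 − 322 = 68.
Using column 3: 90 + 74 + 96 + 68 + ? → (2,3) = 390 − 328 = 62.
Column 5: 98 + 92 + 54 + 76 + ? = 390, so (2,5) = 70.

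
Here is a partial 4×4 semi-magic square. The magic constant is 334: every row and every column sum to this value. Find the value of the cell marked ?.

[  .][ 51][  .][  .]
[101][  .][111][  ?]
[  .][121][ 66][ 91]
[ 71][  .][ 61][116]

46

Using row 3: 121 + 66 + 91 + ? → (3,1) = 334 − 278 = 56.
Row 4 needs 334; the known cells sum to 248, so (4,2) = 86.
Column 1 must total 334; the given cells sum to 228, so (1,1) = 106.
Column 2 needs 334; the known cells sum to 258, so (2,2) = 76.
Using column 3: 111 + 66 + 61 + ? → (1,3) = 334 − 238 = 96.
Row 1 must total 334; the given cells sum to 253, so (1,4) = 81.
Row 2 must total 334; the given cells sum to 288, so (2,4) = 46.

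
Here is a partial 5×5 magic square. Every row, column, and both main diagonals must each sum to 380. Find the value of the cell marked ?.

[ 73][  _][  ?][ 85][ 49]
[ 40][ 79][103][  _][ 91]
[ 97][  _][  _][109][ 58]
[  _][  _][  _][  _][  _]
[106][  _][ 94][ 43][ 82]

61

Row 2: 40 + 79 + 103 + 91 + ? = 380, so (2,4) = 67.
Row 5 must total 380; the given cells sum to 325, so (5,2) = 55.
The remaining cell in column 1 is (4,1) = 380 − 316 = 64.
Column 4: 85 + 67 + 109 + 43 + ? = 380, so (4,4) = 76.
The remaining cell in column 5 is (4,5) = 380 − 280 = 100.
Main diagonal: 73 + 79 + 76 + 82 + ? = 380, so (3,3) = 70.
Anti-diagonal must total 380; the given cells sum to 292, so (4,2) = 88.
Using row 3: 97 + 70 + 109 + 58 + ? → (3,2) = 380 − 334 = 46.
Using row 4: 64 + 88 + 76 + 100 + ? → (4,3) = 380 − 328 = 52.
Column 2: 79 + 46 + 88 + 55 + ? = 380, so (1,2) = 112.
The remaining cell in column 3 is (1,3) = 380 − 319 = 61.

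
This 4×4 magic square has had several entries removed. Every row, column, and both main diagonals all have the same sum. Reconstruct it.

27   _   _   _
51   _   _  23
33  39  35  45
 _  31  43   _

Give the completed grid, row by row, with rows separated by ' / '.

27 29 49 47 / 51 53 25 23 / 33 39 35 45 / 41 31 43 37

Row 3 is already complete: 33 + 39 + 35 + 45 = 152, so that is the magic constant.
Using column 1: 27 + 51 + 33 + ? → (4,1) = 152 − 111 = 41.
Using row 4: 41 + 31 + 43 + ? → (4,4) = 152 − 115 = 37.
From column 4, 152 − (23 + 45 + 37) gives (1,4) = 47.
The remaining cell in main diagonal is (2,2) = 152 − 99 = 53.
Anti-diagonal: 47 + 39 + 41 + ? = 152, so (2,3) = 25.
Using column 2: 53 + 39 + 31 + ? → (1,2) = 152 − 123 = 29.
Using column 3: 25 + 35 + 43 + ? → (1,3) = 152 − 103 = 49.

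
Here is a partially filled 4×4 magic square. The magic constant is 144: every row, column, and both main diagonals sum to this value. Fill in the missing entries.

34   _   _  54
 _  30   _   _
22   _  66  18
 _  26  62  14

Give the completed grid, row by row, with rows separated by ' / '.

34 50 6 54 / 46 30 10 58 / 22 38 66 18 / 42 26 62 14

Row 3 must total 144; the given cells sum to 106, so (3,2) = 38.
From row 4, 144 − (26 + 62 + 14) gives (4,1) = 42.
Using column 1: 34 + 22 + 42 + ? → (2,1) = 144 − 98 = 46.
The remaining cell in column 2 is (1,2) = 144 − 94 = 50.
From column 4, 144 − (54 + 18 + 14) gives (2,4) = 58.
From anti-diagonal, 144 − (54 + 38 + 42) gives (2,3) = 10.
Using row 1: 34 + 50 + 54 + ? → (1,3) = 144 − 138 = 6.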